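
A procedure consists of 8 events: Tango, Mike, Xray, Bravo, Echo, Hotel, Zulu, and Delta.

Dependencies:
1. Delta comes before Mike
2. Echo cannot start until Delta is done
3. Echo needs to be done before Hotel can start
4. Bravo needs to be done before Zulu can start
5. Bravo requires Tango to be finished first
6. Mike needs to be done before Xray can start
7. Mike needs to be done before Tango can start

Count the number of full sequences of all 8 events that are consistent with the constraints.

Delta is the only event with nothing required before it, so every ordering starts there.
Counting all ways to extend the partial order to a total order gives 84.

84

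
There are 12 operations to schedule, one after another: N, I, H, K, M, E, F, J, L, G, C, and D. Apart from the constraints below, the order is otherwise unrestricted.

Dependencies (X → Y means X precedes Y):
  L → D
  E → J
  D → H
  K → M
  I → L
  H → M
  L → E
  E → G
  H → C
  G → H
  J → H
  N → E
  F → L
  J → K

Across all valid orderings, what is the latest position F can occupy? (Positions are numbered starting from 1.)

3

The operations that are forced after F, directly or by a chain of constraints, are H, K, M, E, J, L, G, C, D. That's 9 operations.
With 9 mandatory successors out of 12 operations total, the latest slot for F is 12−9 = 3, and it's reachable by doing all non-successors before F.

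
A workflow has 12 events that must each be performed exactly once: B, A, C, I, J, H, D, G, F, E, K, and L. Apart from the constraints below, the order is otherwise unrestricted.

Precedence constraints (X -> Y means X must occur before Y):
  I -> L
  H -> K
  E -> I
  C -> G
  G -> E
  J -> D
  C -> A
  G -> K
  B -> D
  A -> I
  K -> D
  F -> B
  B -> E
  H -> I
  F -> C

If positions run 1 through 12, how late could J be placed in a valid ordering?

11

Following the constraints forward from J, its only required successor is D.
So at least 1 event follows J, putting J no later than position 11. That position is achievable by scheduling everything else first.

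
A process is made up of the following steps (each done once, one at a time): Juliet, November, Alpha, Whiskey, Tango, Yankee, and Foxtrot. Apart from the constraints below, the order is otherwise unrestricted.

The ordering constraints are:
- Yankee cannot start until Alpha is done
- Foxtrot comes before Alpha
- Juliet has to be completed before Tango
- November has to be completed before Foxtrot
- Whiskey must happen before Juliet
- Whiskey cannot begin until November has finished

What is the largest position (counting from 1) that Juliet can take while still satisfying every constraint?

6

Following the constraints forward from Juliet, its only required successor is Tango.
So at least 1 step follows Juliet, putting Juliet no later than position 6. That position is achievable by scheduling everything else first.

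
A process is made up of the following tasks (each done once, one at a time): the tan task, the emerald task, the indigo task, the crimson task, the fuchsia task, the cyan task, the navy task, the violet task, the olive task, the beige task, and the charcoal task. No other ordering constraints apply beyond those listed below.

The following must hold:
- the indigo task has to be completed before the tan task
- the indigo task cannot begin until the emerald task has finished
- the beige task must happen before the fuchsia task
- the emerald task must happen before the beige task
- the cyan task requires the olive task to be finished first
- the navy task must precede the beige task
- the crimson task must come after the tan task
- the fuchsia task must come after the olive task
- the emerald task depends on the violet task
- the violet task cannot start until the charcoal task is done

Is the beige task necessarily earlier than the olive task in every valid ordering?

The beige task and the olive task are not related by any chain of constraints.
There exist valid orderings with the olive task before the beige task, so the beige task is not required to come first.

No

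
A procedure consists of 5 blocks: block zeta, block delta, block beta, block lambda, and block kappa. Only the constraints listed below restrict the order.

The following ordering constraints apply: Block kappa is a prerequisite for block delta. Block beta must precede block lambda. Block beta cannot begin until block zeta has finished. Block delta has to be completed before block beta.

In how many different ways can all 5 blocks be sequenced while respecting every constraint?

The blocks with no prerequisites are block zeta, block kappa; any of them can be placed first.
Enumerating by repeatedly choosing an available block (one whose prerequisites are all placed) gives 3 distinct complete orderings.

3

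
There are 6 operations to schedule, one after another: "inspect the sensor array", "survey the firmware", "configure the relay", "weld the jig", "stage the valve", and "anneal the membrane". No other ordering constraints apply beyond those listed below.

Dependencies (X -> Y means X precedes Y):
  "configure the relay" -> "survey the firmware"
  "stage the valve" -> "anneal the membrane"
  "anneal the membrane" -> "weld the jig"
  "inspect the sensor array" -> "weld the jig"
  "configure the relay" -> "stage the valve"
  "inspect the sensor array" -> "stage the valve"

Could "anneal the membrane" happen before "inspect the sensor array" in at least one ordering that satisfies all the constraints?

There is a dependency chain "inspect the sensor array" → "stage the valve" → "anneal the membrane", so "anneal the membrane" always comes after "inspect the sensor array".
Hence "anneal the membrane" can never be scheduled before "inspect the sensor array".

No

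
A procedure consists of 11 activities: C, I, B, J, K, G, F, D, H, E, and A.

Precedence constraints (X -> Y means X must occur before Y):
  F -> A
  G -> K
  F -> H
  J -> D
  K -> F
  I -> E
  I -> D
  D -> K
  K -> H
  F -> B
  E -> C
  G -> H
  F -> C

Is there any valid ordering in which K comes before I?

There is a dependency chain I → D → K, so K always comes after I.
Hence K can never be scheduled before I.

No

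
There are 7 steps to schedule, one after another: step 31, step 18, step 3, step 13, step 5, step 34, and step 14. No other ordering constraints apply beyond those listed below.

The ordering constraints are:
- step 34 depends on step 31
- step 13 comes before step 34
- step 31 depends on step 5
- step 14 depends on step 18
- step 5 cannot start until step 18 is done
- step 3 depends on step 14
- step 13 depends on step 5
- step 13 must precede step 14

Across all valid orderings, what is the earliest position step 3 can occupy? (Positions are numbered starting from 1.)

Working backwards through the constraints from step 3, its full set of required predecessors is step 18, step 13, step 5, step 14 — 4 of them.
So at minimum 4 steps come before step 3, putting step 3 no earlier than position 5. That position is achievable by scheduling exactly those predecessors first.

5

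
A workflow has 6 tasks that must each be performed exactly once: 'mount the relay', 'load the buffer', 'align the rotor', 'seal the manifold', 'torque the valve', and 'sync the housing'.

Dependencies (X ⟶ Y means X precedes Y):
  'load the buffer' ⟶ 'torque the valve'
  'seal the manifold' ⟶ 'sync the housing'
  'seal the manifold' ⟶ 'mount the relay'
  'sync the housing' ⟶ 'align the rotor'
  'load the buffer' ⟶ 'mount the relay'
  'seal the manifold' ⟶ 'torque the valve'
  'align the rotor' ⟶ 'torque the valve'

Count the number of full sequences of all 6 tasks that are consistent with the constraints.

13

The tasks with no prerequisites are 'load the buffer', 'seal the manifold'; any of them can be placed first.
Counting all ways to extend the partial order to a total order gives 13.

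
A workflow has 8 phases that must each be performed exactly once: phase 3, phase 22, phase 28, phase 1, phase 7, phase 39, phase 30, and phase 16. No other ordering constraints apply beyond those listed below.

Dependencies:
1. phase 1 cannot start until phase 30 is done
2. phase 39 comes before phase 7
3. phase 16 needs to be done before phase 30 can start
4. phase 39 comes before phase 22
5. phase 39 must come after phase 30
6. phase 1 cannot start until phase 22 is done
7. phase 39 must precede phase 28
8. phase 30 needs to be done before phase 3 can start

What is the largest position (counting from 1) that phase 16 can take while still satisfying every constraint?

1

Every phase that must follow phase 16 has to come after it. Tracing all chains starting from phase 16, those phases are: phase 3, phase 22, phase 28, phase 1, phase 7, phase 39, phase 30 — 7 in total.
So at least 7 phases follow phase 16, putting phase 16 no later than position 1. That position is achievable by scheduling everything else first.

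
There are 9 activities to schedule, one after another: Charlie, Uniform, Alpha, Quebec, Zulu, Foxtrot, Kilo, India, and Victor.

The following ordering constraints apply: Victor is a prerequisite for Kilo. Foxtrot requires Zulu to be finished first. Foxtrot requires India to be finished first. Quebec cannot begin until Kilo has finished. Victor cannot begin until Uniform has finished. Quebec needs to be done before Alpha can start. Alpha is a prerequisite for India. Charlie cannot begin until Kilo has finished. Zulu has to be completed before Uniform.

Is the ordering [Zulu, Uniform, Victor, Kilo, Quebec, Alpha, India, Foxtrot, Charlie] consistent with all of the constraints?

Every stated constraint is respected: Zulu sits at position 1, ahead of Foxtrot at position 8, and each of the other listed pairs likewise has the predecessor earlier in the sequence.

Yes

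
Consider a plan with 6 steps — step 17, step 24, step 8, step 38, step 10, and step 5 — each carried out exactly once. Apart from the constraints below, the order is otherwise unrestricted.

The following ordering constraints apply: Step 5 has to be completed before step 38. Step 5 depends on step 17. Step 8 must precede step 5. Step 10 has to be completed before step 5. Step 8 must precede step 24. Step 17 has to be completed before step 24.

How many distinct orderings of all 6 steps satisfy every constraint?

20

The steps with no prerequisites are step 17, step 8, step 10; any of them can be placed first.
Systematically extending each partial ordering one step at a time and counting, there are 20 complete orderings.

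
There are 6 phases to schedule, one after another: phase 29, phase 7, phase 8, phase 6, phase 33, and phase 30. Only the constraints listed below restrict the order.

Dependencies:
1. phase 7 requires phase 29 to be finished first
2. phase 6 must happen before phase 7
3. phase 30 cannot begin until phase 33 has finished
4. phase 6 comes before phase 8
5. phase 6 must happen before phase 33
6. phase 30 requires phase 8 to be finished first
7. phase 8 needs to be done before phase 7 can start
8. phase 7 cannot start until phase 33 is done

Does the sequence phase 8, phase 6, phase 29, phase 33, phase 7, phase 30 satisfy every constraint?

No

Here phase 6 comes after phase 8.
Since phase 6 is required before phase 8, the ordering is invalid.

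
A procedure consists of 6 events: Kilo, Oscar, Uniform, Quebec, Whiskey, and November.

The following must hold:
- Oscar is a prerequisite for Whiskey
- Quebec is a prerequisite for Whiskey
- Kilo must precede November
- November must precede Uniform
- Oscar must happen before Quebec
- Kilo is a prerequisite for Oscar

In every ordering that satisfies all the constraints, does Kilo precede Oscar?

Yes

Chaining the stated constraints: Kilo → Oscar.
Hence Kilo necessarily comes before Oscar.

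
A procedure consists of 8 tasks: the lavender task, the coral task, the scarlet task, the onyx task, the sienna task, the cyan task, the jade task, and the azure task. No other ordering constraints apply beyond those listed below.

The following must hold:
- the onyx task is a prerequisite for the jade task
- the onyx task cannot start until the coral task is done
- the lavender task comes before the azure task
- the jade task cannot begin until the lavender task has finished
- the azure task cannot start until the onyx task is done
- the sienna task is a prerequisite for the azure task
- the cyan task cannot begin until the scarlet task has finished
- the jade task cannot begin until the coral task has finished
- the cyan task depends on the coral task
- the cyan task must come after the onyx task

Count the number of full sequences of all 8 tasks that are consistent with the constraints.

4 tasks have no prerequisites (the lavender task, the coral task, the scarlet task, the sienna task), so any of them could come first.
Counting all ways to extend the partial order to a total order gives 561.

561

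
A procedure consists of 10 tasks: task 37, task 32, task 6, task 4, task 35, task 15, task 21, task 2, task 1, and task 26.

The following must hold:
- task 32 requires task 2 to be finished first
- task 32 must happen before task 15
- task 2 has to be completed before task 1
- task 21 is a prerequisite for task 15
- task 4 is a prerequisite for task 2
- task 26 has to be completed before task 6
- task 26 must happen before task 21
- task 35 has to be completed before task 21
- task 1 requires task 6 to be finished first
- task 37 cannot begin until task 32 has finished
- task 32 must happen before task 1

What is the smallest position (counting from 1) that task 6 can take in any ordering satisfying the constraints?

The only task forced before task 6 (directly or transitively) is task 26.
So at minimum 1 task comes before task 6, putting task 6 no earlier than position 2. That position is achievable by scheduling exactly that predecessor first.

2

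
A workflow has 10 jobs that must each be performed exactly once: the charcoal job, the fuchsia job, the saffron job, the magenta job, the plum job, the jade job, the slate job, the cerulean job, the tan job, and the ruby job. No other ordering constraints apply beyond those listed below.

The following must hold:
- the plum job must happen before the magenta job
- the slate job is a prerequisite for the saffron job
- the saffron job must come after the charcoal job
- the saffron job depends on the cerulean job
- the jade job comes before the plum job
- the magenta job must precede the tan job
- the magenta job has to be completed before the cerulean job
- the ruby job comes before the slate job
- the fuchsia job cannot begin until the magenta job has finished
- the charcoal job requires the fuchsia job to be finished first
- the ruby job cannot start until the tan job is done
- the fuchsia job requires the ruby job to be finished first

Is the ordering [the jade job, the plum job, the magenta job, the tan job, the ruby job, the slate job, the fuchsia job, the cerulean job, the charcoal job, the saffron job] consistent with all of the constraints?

Yes

Going through the constraints one by one, each required predecessor appears earlier in the sequence than its dependent — e.g. the magenta job (position 3) is before the cerulean job (position 8), as required.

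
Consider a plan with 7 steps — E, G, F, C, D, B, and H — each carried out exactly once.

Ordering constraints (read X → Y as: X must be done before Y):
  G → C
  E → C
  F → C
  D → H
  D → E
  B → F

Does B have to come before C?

Yes

Tracing the constraints gives a chain: B → F → C.
So B must precede C in any valid ordering.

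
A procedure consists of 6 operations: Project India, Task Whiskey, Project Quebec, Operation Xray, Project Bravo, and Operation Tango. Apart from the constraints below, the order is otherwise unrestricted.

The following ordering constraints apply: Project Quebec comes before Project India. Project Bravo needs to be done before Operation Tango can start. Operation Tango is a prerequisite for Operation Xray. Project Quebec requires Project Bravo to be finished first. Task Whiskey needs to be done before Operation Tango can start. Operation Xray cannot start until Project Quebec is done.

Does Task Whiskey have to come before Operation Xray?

Yes

Chaining the stated constraints: Task Whiskey → Operation Tango → Operation Xray.
That forces Task Whiskey before Operation Xray in every valid schedule.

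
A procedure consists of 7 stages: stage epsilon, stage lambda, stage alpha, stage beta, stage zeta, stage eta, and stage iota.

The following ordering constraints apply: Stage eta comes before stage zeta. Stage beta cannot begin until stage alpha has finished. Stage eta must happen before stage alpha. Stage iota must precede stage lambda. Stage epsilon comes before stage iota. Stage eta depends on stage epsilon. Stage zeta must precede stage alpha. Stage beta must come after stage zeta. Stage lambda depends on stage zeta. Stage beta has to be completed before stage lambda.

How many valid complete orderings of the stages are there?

Stage epsilon is the only stage with nothing required before it, so every ordering starts there.
Enumerating by repeatedly choosing an available stage (one whose prerequisites are all placed) gives 5 distinct complete orderings.

5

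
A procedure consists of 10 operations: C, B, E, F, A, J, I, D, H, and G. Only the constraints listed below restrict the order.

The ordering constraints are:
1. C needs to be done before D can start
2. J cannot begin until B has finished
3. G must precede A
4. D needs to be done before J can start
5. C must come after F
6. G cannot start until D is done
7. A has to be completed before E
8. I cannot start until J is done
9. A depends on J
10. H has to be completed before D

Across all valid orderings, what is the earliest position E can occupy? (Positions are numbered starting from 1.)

9

Working backwards through the constraints from E, its full set of required predecessors is C, B, F, A, J, D, H, G — 8 of them.
With 8 mandatory predecessors, the earliest E can sit is position 8+1 = 9, and placing just those 8 first achieves it.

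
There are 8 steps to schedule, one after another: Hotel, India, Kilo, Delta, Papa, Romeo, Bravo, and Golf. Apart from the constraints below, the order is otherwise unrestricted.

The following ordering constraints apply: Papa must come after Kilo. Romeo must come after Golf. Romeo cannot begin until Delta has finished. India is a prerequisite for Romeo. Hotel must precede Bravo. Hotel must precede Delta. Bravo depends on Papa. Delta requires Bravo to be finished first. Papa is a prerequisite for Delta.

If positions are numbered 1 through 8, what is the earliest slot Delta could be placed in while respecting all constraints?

Every step that must precede Delta has to come before it. Tracing all chains that end at Delta, those steps are: Hotel, Kilo, Papa, Bravo — 4 in total.
With 4 mandatory predecessors, the earliest Delta can sit is position 4+1 = 5, and placing just those 4 first achieves it.

5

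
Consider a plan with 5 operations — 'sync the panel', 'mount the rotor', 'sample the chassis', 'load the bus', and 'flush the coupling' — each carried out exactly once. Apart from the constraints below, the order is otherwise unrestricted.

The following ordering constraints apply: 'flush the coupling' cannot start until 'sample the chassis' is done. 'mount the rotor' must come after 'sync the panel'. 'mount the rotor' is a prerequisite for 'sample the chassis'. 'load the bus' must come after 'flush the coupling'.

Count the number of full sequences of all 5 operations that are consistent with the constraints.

1

'sync the panel' is the only operation with nothing required before it, so every ordering starts there.
Continuing from there, at each step only one operation has all its prerequisites placed, so the ordering is fully determined — there is exactly 1.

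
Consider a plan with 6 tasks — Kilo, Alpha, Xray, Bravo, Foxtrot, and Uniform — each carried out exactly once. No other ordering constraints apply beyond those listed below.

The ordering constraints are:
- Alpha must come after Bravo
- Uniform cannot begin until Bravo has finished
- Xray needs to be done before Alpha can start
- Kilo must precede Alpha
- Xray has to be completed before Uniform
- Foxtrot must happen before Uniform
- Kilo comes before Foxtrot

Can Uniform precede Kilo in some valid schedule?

The constraints give a chain Kilo → Foxtrot → Uniform, which forces Kilo before Uniform.
So no valid ordering can have Uniform before Kilo.

No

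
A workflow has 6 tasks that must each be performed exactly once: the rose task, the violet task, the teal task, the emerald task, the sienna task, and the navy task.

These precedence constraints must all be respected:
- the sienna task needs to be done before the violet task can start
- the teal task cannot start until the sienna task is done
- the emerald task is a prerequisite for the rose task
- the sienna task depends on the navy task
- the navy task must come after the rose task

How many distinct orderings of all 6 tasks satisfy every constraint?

2

Only the emerald task has no prerequisites, so it must go first.
Enumerating by repeatedly choosing an available task (one whose prerequisites are all placed) gives 2 distinct complete orderings.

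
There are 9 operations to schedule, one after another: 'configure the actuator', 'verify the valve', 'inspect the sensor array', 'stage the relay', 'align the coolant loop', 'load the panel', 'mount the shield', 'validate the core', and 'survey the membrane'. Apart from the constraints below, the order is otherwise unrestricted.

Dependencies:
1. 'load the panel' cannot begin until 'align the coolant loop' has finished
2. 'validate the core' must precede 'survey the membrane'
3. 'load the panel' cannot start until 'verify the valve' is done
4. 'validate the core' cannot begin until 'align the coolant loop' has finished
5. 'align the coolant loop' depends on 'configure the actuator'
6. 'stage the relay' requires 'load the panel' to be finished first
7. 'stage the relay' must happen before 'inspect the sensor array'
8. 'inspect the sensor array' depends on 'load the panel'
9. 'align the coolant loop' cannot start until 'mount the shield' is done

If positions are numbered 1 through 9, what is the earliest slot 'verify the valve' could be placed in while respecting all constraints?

1

No constraint forces any other operation before 'verify the valve', so it can be placed first.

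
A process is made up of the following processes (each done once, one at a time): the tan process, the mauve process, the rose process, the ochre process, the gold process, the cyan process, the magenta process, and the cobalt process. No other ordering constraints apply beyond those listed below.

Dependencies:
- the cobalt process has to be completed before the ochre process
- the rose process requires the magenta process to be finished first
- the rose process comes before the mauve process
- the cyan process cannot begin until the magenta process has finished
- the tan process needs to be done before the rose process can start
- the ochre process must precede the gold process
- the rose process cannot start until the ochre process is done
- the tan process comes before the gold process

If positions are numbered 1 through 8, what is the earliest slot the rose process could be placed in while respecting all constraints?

Working backwards through the constraints from the rose process, its full set of required predecessors is the tan process, the ochre process, the magenta process, the cobalt process — 4 of them.
So at minimum 4 processes come before the rose process, putting the rose process no earlier than position 5. That position is achievable by scheduling exactly those predecessors first.

5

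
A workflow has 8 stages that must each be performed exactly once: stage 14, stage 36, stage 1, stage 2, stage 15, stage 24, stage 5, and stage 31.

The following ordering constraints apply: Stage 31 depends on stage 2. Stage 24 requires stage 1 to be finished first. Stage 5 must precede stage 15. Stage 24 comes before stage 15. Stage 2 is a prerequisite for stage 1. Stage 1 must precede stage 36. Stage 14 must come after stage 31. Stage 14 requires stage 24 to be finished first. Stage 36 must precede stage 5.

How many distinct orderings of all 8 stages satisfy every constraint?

Only stage 2 has no prerequisites, so it must go first.
Systematically extending each partial ordering one stage at a time and counting, there are 44 complete orderings.

44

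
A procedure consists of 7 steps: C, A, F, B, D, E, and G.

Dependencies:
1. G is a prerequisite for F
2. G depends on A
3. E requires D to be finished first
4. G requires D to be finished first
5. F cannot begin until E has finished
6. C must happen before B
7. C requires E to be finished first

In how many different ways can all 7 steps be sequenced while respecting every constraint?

2 steps have no prerequisites (A, D), so any of them could come first.
Systematically extending each partial ordering one step at a time and counting, there are 28 complete orderings.

28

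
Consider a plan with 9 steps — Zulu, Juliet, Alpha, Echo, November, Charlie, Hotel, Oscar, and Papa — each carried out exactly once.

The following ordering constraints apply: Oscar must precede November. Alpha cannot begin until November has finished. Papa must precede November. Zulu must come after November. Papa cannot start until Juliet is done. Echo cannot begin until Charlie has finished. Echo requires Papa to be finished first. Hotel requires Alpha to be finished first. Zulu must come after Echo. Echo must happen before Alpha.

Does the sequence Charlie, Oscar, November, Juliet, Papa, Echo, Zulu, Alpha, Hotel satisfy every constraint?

Here Papa comes after November.
Since Papa is required before November, the ordering is invalid.

No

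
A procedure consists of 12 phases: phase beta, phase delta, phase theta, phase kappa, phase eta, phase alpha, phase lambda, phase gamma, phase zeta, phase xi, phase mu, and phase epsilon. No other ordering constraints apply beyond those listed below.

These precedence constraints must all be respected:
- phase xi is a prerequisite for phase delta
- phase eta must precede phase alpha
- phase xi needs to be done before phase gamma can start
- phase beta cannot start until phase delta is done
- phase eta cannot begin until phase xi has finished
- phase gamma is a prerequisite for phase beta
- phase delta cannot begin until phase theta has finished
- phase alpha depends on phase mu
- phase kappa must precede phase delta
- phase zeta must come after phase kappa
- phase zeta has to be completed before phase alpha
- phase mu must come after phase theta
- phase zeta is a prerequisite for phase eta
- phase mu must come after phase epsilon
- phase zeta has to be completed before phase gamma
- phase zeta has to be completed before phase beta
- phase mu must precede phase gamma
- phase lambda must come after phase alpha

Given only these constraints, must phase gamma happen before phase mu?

The constraints actually force phase mu before phase gamma (via phase mu → phase gamma), not the other way around.
So phase gamma does not have to come before phase mu — it cannot.

No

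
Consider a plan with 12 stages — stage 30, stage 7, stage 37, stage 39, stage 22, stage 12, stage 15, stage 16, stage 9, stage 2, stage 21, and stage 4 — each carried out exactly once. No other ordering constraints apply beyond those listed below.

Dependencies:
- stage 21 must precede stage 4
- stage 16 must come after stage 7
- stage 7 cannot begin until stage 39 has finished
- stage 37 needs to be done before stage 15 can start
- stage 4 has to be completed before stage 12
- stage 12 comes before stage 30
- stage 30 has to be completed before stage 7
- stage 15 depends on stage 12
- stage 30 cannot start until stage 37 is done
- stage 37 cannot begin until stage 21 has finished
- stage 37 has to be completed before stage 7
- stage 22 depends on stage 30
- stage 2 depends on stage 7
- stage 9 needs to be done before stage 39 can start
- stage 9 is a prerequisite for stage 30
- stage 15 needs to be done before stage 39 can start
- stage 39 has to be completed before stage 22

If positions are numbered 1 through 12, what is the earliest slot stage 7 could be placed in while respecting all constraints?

Every stage that must precede stage 7 has to come before it. Tracing all chains that end at stage 7, those stages are: stage 30, stage 37, stage 39, stage 12, stage 15, stage 9, stage 21, stage 4 — 8 in total.
With 8 mandatory predecessors, the earliest stage 7 can sit is position 8+1 = 9, and placing just those 8 first achieves it.

9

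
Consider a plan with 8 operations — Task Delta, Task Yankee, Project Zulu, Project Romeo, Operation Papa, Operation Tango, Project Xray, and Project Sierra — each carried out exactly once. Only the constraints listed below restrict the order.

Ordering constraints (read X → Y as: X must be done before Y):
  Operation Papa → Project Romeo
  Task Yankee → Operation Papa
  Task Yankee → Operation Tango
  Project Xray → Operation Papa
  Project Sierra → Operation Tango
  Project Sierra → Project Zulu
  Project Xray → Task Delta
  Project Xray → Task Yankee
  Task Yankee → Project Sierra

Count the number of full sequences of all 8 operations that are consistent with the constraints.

Only Project Xray has no prerequisites, so it must go first.
Systematically extending each partial ordering one operation at a time and counting, there are 140 complete orderings.

140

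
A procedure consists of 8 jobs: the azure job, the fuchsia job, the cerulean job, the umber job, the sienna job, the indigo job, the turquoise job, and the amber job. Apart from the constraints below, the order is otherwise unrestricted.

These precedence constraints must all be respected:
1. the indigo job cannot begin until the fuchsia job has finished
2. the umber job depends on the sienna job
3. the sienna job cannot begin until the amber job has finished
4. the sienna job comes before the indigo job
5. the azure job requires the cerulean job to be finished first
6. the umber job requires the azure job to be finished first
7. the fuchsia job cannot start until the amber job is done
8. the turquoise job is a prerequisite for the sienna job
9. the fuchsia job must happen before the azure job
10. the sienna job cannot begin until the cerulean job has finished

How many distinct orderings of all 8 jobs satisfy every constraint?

The jobs with no prerequisites are the cerulean job, the turquoise job, the amber job; any of them can be placed first.
Enumerating by repeatedly choosing an available job (one whose prerequisites are all placed) gives 84 distinct complete orderings.

84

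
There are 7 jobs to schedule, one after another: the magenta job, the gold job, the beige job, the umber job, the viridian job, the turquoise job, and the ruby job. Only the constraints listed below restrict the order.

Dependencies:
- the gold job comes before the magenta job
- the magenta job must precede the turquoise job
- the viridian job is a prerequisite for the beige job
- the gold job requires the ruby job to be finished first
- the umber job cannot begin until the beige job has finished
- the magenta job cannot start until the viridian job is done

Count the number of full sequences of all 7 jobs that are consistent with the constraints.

31

The jobs with no prerequisites are the viridian job, the ruby job; any of them can be placed first.
Enumerating by repeatedly choosing an available job (one whose prerequisites are all placed) gives 31 distinct complete orderings.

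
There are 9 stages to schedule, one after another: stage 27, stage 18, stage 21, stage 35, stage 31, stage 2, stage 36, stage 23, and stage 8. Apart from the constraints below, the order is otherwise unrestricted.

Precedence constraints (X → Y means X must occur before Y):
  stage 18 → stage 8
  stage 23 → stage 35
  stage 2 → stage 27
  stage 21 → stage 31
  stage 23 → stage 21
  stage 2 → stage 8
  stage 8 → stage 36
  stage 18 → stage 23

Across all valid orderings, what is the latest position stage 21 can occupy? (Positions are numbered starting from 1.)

8

The only stage forced after stage 21 (directly or by a chain) is stage 31.
With 1 mandatory successor out of 9 stages total, the latest slot for stage 21 is 9−1 = 8, and it's reachable by doing all non-successors before stage 21.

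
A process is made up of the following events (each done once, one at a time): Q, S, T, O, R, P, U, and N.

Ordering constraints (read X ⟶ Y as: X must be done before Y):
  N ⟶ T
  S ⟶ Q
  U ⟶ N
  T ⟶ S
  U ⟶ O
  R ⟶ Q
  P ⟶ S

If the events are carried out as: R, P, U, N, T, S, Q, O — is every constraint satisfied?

Going through the constraints one by one, each required predecessor appears earlier in the sequence than its dependent — e.g. R (position 1) is before Q (position 7), as required.

Yes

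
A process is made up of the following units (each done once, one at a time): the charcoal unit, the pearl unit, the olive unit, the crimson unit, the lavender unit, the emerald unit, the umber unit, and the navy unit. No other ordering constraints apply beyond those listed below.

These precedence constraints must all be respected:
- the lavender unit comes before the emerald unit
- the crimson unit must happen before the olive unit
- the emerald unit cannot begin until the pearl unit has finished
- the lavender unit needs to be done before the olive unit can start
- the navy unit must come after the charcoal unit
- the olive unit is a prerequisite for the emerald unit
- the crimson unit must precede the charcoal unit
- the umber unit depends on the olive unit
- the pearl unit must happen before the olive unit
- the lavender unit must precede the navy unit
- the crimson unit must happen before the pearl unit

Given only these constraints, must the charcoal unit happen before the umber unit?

No

Nothing in the constraints links the charcoal unit and the umber unit; they are unordered relative to each other.
A valid ordering placing the umber unit before the charcoal unit exists, so the answer is no.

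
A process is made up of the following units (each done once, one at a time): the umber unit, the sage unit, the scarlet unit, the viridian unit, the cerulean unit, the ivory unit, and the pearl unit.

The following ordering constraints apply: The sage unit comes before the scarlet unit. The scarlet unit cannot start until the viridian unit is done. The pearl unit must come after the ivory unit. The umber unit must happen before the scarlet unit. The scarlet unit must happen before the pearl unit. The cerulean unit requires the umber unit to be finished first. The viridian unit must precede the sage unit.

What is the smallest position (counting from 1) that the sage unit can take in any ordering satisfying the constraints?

2

The only unit forced before the sage unit (directly or transitively) is the viridian unit.
With 1 mandatory predecessor, the earliest the sage unit can sit is position 1+1 = 2, and placing just that one first achieves it.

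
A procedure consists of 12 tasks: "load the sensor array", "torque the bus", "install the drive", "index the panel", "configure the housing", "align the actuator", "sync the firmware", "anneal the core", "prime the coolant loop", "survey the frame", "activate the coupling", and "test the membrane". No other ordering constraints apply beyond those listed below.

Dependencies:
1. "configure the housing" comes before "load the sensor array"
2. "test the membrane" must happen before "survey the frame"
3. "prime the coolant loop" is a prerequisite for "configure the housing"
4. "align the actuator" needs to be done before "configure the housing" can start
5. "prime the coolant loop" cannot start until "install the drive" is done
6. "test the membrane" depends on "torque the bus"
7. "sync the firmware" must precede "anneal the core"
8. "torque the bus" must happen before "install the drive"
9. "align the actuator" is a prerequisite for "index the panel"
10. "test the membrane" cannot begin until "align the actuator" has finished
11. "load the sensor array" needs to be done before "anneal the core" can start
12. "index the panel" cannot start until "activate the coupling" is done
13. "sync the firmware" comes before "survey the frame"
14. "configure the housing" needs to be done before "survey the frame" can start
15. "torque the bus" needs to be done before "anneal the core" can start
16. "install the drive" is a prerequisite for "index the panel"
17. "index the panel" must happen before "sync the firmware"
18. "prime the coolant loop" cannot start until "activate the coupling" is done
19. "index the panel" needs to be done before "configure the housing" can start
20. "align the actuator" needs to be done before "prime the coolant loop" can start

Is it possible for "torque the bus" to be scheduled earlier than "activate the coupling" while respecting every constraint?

Yes

Nothing in the constraints forces "activate the coupling" before "torque the bus" — there is no chain from "activate the coupling" to "torque the bus".
So a valid ordering placing "torque the bus" earlier than "activate the coupling" exists.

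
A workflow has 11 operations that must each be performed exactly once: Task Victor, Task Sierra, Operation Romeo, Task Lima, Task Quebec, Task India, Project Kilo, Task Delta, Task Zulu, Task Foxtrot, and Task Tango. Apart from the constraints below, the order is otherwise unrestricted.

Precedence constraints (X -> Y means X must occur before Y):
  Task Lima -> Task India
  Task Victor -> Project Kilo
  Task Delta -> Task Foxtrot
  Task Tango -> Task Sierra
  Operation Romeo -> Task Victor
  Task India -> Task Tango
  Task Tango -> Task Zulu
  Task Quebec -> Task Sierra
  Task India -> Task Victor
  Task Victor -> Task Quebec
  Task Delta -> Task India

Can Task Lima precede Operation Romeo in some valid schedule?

Yes

No chain of constraints runs from Operation Romeo to Task Lima, so Operation Romeo is not required to come first.
So a valid ordering placing Task Lima earlier than Operation Romeo exists.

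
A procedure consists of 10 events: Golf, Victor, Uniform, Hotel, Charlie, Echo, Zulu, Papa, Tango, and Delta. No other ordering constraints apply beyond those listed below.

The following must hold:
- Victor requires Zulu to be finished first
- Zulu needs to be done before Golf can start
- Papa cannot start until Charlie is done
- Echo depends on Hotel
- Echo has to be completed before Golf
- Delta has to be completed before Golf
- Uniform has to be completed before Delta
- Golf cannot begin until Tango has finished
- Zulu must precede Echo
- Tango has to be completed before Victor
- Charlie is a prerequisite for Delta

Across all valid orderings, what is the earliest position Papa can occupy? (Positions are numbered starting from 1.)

2

The only event forced before Papa (directly or transitively) is Charlie.
With 1 mandatory predecessor, the earliest Papa can sit is position 1+1 = 2, and placing just that one first achieves it.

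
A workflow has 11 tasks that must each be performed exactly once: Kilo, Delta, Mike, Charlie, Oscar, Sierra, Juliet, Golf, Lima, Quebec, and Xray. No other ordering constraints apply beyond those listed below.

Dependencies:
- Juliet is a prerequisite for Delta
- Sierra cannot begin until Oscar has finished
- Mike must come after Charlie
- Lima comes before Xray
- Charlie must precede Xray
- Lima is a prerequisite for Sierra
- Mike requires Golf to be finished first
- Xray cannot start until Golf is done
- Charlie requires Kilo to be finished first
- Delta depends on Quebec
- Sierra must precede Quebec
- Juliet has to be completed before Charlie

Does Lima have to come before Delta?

Following the dependencies: Lima → Sierra → Quebec → Delta.
Hence Lima necessarily comes before Delta.

Yes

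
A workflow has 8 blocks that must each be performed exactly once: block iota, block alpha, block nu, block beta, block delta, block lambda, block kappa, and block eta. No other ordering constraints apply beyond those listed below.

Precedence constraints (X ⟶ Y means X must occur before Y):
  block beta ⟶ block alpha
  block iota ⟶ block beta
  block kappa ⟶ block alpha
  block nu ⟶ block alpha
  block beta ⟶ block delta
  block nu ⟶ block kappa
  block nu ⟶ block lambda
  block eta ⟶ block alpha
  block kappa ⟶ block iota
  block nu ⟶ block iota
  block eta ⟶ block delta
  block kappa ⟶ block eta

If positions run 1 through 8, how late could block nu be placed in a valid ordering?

Following every chain forward from block nu, the blocks that must come later are block iota, block alpha, block beta, block delta, block lambda, block kappa, block eta — 7 of them.
With 7 mandatory successors out of 8 blocks total, the latest slot for block nu is 8−7 = 1, and it's reachable by doing all non-successors before block nu.

1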